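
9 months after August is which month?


August is month 8
8 + 9 = 17; wrap: 17 - 12 = 5

May


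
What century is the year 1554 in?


Century = (year - 1) // 100 + 1
= (1554 - 1) // 100 + 1
= 1553 // 100 + 1
= 15 + 1

16th century


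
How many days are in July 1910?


July 1910

31 days


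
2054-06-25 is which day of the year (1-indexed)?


Date: June 25, 2054
Days in months 1 through 5: 151
Plus 25 days in June

Day of year: 176


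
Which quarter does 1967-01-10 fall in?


Month: January (month 1)
Q1: Jan-Mar, Q2: Apr-Jun, Q3: Jul-Sep, Q4: Oct-Dec

Q1


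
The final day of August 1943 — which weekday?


August 1943 has 31 days
Anchor: Jan 1, 1943. With p = 1943 - 1 = 1942: (p + p//4 - p//100 + p//400) mod 7 = (1942 + 485 - 19 + 4) mod 7 = 2412 mod 7 = 4 -> Friday (Mon=0 ... Sun=6)
Days before August (Jan-Jul): 212; August 1 index = (4 + 212) mod 7 = 6 -> Sunday
Last day offset: 31 - 1 = 30 days
Weekday index = (6 + 30) mod 7 = 1

Tuesday, August 31


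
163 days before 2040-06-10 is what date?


Start: 2040-06-10, subtract 163 days
Back 10 days from June 10 reaches May 31, 2040 -> 153 left
May 2040 has 31 days -> back to April 30, 2040 -> 122 left
April 2040 has 30 days -> back to March 31, 2040 -> 92 left
March 2040 has 31 days -> back to February 29, 2040 -> 61 left
February 2040 has 29 days -> back to January 31, 2040 -> 32 left
January 2040 has 31 days -> back to December 31, 2039 -> 1 left
December 2039: 31 - 1 = 30 -> lands on December 30

Result: 2039-12-30


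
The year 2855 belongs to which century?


Century = (year - 1) // 100 + 1
= (2855 - 1) // 100 + 1
= 2854 // 100 + 1
= 28 + 1

29th century


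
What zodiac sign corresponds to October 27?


Date: October 27
Conventional tropical zodiac dates: Scorpio from October 23 onward; Sagittarius starts November 22
October 27 falls within the Scorpio range

Scorpio


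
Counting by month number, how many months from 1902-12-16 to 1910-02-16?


From December 1902 to February 1910
8 years * 12 = 96 months, minus 10 months = 86

86 months


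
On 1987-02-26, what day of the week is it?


Date: February 26, 1987
Anchor: Jan 1, 1987. With p = 1987 - 1 = 1986: (p + p//4 - p//100 + p//400) mod 7 = (1986 + 496 - 19 + 4) mod 7 = 2467 mod 7 = 3 -> Thursday (Mon=0 ... Sun=6)
Days before February (Jan): 31; offset = 31 + 26 - 1 = 56
Weekday index = (3 + 56) mod 7 = 3

Day of the week: Thursday


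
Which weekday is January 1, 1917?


Target: January 1, 1917
Anchor: Jan 1, 1917. With p = 1917 - 1 = 1916: (p + p//4 - p//100 + p//400) mod 7 = (1916 + 479 - 19 + 4) mod 7 = 2380 mod 7 = 0 -> Monday (Mon=0 ... Sun=6)
Offset from anchor: 0 days
Weekday index = (0 + 0) mod 7 = 0

Monday


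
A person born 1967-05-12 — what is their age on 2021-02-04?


Birth: 1967-05-12
Reference: 2021-02-04
Year difference: 2021 - 1967 = 54
Birthday not yet reached in 2021, subtract 1

53 years old


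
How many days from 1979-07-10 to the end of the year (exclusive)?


Day of year: 191 of 365
Remaining = 365 - 191

174 days


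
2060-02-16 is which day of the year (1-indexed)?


Date: February 16, 2060
Days in months 1 through 1: 31
Plus 16 days in February

Day of year: 47


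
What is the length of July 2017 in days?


July 2017

31 days


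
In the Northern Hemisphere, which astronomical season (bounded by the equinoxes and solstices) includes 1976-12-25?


Date: December 25
Astronomical Winter (approx.; exact equinox/solstice day varies by year): December 21 to March 19
December 25 falls within the Winter window

Winter


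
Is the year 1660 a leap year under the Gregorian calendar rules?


Gregorian leap year rule: divisible by 4, but not by 100, unless also by 400.
1660 is divisible by 4 but not 100 -> leap year

Yes


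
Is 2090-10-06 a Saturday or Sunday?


Anchor: Jan 1, 2090. With p = 2090 - 1 = 2089: (p + p//4 - p//100 + p//400) mod 7 = (2089 + 522 - 20 + 5) mod 7 = 2596 mod 7 = 6 -> Sunday (Mon=0 ... Sun=6)
Day of year: 279; offset = 278
Weekday index = (6 + 278) mod 7 = 4 -> Friday
Weekend days: Saturday, Sunday

No


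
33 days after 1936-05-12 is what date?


Start: 1936-05-12, add 33 days
May 1936 has 31 days: 31 - 12 = 19 days to May 31 -> 14 left
June 1936: 14 <= 30 -> lands on June 14

Result: 1936-06-14


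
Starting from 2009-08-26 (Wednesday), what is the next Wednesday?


Current: Wednesday
Target: Wednesday
Days ahead: 7

Next Wednesday: 2009-09-02


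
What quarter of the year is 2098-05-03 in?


Month: May (month 5)
Q1: Jan-Mar, Q2: Apr-Jun, Q3: Jul-Sep, Q4: Oct-Dec

Q2


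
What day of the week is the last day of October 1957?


October 1957 has 31 days
Anchor: Jan 1, 1957. With p = 1957 - 1 = 1956: (p + p//4 - p//100 + p//400) mod 7 = (1956 + 489 - 19 + 4) mod 7 = 2430 mod 7 = 1 -> Tuesday (Mon=0 ... Sun=6)
Days before October (Jan-Sep): 273; October 1 index = (1 + 273) mod 7 = 1 -> Tuesday
Last day offset: 31 - 1 = 30 days
Weekday index = (1 + 30) mod 7 = 3

Thursday, October 31


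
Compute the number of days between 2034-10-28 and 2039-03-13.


From 2034-10-28 to 2039-03-13
2034-10-28: days before October = 31 + 28 + 31 + 30 + 31 + 30 + 31 + 31 + 30 = 273 (2034 is not a leap year); day of year = 273 + 28 = 301
2039-03-13: days before March = 31 + 28 = 59 (2039 is not a leap year); day of year = 59 + 13 = 72
Rest of 2034: 365 - 301 = 64
Full years 2035 (365), 2036 (366), 2037 (365), 2038 (365): 1461
Total = 64 + 1461 + 72 = 1597

1597 days


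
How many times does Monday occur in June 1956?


June 1956 has 30 days
Anchor: Jan 1, 1956. With p = 1956 - 1 = 1955: (p + p//4 - p//100 + p//400) mod 7 = (1955 + 488 - 19 + 4) mod 7 = 2428 mod 7 = 6 -> Sunday (Mon=0 ... Sun=6)
Days before June (Jan-May): 152; June 1 index = (6 + 152) mod 7 = 4 -> Friday
First Monday is June 4
Mondays: 4, 11, 18, 25

4 Mondays


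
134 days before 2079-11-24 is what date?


Start: 2079-11-24, subtract 134 days
Back 24 days from November 24 reaches October 31, 2079 -> 110 left
October 2079 has 31 days -> back to September 30, 2079 -> 79 left
September 2079 has 30 days -> back to August 31, 2079 -> 49 left
August 2079 has 31 days -> back to July 31, 2079 -> 18 left
July 2079: 31 - 18 = 13 -> lands on July 13

Result: 2079-07-13


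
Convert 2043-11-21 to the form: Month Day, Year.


ISO 2043-11-21 parses as year=2043, month=11, day=21
Month 11 -> November

November 21, 2043


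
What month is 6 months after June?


June is month 6
6 + 6 = 12

December


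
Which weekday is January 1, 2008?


Target: January 1, 2008
Anchor: Jan 1, 2008. With p = 2008 - 1 = 2007: (p + p//4 - p//100 + p//400) mod 7 = (2007 + 501 - 20 + 5) mod 7 = 2493 mod 7 = 1 -> Tuesday (Mon=0 ... Sun=6)
Offset from anchor: 0 days
Weekday index = (1 + 0) mod 7 = 1

Tuesday


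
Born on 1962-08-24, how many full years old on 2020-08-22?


Birth: 1962-08-24
Reference: 2020-08-22
Year difference: 2020 - 1962 = 58
Birthday not yet reached in 2020, subtract 1

57 years old


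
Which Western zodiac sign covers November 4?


Date: November 4
Conventional tropical zodiac dates: Scorpio from October 23 onward; Sagittarius starts November 22
November 4 falls within the Scorpio range

Scorpio


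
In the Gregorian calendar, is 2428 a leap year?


Gregorian leap year rule: divisible by 4, but not by 100, unless also by 400.
2428 is divisible by 4 but not 100 -> leap year

Yes


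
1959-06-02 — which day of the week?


Date: June 2, 1959
Anchor: Jan 1, 1959. With p = 1959 - 1 = 1958: (p + p//4 - p//100 + p//400) mod 7 = (1958 + 489 - 19 + 4) mod 7 = 2432 mod 7 = 3 -> Thursday (Mon=0 ... Sun=6)
Days before June (Jan-May): 151; offset = 151 + 2 - 1 = 152
Weekday index = (3 + 152) mod 7 = 1

Day of the week: Tuesday


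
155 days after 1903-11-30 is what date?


Start: 1903-11-30, add 155 days
November 30 is the last day of November 1903 -> 155 left
December 1903 has 31 days -> 124 left
January 1904 has 31 days -> 93 left
February 1904 has 29 days -> 64 left
March 1904 has 31 days -> 33 left
April 1904 has 30 days -> 3 left
May 1904: 3 <= 31 -> lands on May 3

Result: 1904-05-03


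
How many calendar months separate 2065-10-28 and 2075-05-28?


From October 2065 to May 2075
10 years * 12 = 120 months, minus 5 months = 115

115 months


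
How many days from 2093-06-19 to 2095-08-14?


From 2093-06-19 to 2095-08-14
2093-06-19: days before June = 31 + 28 + 31 + 30 + 31 = 151 (2093 is not a leap year); day of year = 151 + 19 = 170
2095-08-14: days before August = 31 + 28 + 31 + 30 + 31 + 30 + 31 = 212 (2095 is not a leap year); day of year = 212 + 14 = 226
Rest of 2093: 365 - 170 = 195
Full years 2094 (365): 365
Total = 195 + 365 + 226 = 786

786 days


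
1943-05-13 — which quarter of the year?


Month: May (month 5)
Q1: Jan-Mar, Q2: Apr-Jun, Q3: Jul-Sep, Q4: Oct-Dec

Q2


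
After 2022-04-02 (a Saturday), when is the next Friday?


Current: Saturday
Target: Friday
Days ahead: 6

Next Friday: 2022-04-08


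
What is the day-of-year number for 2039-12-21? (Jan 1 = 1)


Date: December 21, 2039
Days in months 1 through 11: 334
Plus 21 days in December

Day of year: 355


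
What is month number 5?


Month 5 of 12

May


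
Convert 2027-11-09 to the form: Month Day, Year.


ISO 2027-11-09 parses as year=2027, month=11, day=09
Month 11 -> November

November 9, 2027


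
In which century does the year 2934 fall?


Century = (year - 1) // 100 + 1
= (2934 - 1) // 100 + 1
= 2933 // 100 + 1
= 29 + 1

30th century


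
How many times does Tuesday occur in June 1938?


June 1938 has 30 days
Anchor: Jan 1, 1938. With p = 1938 - 1 = 1937: (p + p//4 - p//100 + p//400) mod 7 = (1937 + 484 - 19 + 4) mod 7 = 2406 mod 7 = 5 -> Saturday (Mon=0 ... Sun=6)
Days before June (Jan-May): 151; June 1 index = (5 + 151) mod 7 = 2 -> Wednesday
First Tuesday is June 7
Tuesdays: 7, 14, 21, 28

4 Tuesdays


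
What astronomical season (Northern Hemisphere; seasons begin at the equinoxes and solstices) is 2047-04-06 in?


Date: April 6
Astronomical Spring (approx.; exact equinox/solstice day varies by year): March 20 to June 20
April 6 falls within the Spring window

Spring


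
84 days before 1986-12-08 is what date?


Start: 1986-12-08, subtract 84 days
Back 8 days from December 8 reaches November 30, 1986 -> 76 left
November 1986 has 30 days -> back to October 31, 1986 -> 46 left
October 1986 has 31 days -> back to September 30, 1986 -> 15 left
September 1986: 30 - 15 = 15 -> lands on September 15

Result: 1986-09-15


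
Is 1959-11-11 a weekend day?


Anchor: Jan 1, 1959. With p = 1959 - 1 = 1958: (p + p//4 - p//100 + p//400) mod 7 = (1958 + 489 - 19 + 4) mod 7 = 2432 mod 7 = 3 -> Thursday (Mon=0 ... Sun=6)
Day of year: 315; offset = 314
Weekday index = (3 + 314) mod 7 = 2 -> Wednesday
Weekend days: Saturday, Sunday

No


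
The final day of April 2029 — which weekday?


April 2029 has 30 days
Anchor: Jan 1, 2029. With p = 2029 - 1 = 2028: (p + p//4 - p//100 + p//400) mod 7 = (2028 + 507 - 20 + 5) mod 7 = 2520 mod 7 = 0 -> Monday (Mon=0 ... Sun=6)
Days before April (Jan-Mar): 90; April 1 index = (0 + 90) mod 7 = 6 -> Sunday
Last day offset: 30 - 1 = 29 days
Weekday index = (6 + 29) mod 7 = 0

Monday, April 30


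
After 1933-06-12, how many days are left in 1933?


Day of year: 163 of 365
Remaining = 365 - 163

202 days


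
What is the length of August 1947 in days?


August 1947

31 days


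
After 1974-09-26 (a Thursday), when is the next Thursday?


Current: Thursday
Target: Thursday
Days ahead: 7

Next Thursday: 1974-10-03


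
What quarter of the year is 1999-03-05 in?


Month: March (month 3)
Q1: Jan-Mar, Q2: Apr-Jun, Q3: Jul-Sep, Q4: Oct-Dec

Q1


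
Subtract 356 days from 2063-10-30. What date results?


Start: 2063-10-30, subtract 356 days
Back 30 days from October 30 reaches September 30, 2063 -> 326 left
September 2063 has 30 days -> back to August 31, 2063 -> 296 left
August 2063 has 31 days -> back to July 31, 2063 -> 265 left
July 2063 has 31 days -> back to June 30, 2063 -> 234 left
June 2063 has 30 days -> back to May 31, 2063 -> 204 left
May 2063 has 31 days -> back to April 30, 2063 -> 173 left
April 2063 has 30 days -> back to March 31, 2063 -> 143 left
March 2063 has 31 days -> back to February 28, 2063 -> 112 left
February 2063 has 28 days -> back to January 31, 2063 -> 84 left
January 2063 has 31 days -> back to December 31, 2062 -> 53 left
December 2062 has 31 days -> back to November 30, 2062 -> 22 left
November 2062: 30 - 22 = 8 -> lands on November 8

Result: 2062-11-08


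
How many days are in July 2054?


July 2054

31 days


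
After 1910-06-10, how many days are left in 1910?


Day of year: 161 of 365
Remaining = 365 - 161

204 days


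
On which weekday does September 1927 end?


September 1927 has 30 days
Anchor: Jan 1, 1927. With p = 1927 - 1 = 1926: (p + p//4 - p//100 + p//400) mod 7 = (1926 + 481 - 19 + 4) mod 7 = 2392 mod 7 = 5 -> Saturday (Mon=0 ... Sun=6)
Days before September (Jan-Aug): 243; September 1 index = (5 + 243) mod 7 = 3 -> Thursday
Last day offset: 30 - 1 = 29 days
Weekday index = (3 + 29) mod 7 = 4

Friday, September 30


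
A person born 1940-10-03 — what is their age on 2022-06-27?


Birth: 1940-10-03
Reference: 2022-06-27
Year difference: 2022 - 1940 = 82
Birthday not yet reached in 2022, subtract 1

81 years old


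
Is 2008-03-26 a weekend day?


Anchor: Jan 1, 2008. With p = 2008 - 1 = 2007: (p + p//4 - p//100 + p//400) mod 7 = (2007 + 501 - 20 + 5) mod 7 = 2493 mod 7 = 1 -> Tuesday (Mon=0 ... Sun=6)
Day of year: 86; offset = 85
Weekday index = (1 + 85) mod 7 = 2 -> Wednesday
Weekend days: Saturday, Sunday

No


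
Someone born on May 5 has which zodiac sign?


Date: May 5
Conventional tropical zodiac dates: Taurus from April 20 onward; Gemini starts May 21
May 5 falls within the Taurus range

Taurus


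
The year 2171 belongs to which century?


Century = (year - 1) // 100 + 1
= (2171 - 1) // 100 + 1
= 2170 // 100 + 1
= 21 + 1

22nd century


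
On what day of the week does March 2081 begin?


Target: March 1, 2081
Anchor: Jan 1, 2081. With p = 2081 - 1 = 2080: (p + p//4 - p//100 + p//400) mod 7 = (2080 + 520 - 20 + 5) mod 7 = 2585 mod 7 = 2 -> Wednesday (Mon=0 ... Sun=6)
Days before March (Jan-Feb): 59 days
Weekday index = (2 + 59) mod 7 = 5

Saturday


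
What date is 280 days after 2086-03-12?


Start: 2086-03-12, add 280 days
March 2086 has 31 days: 31 - 12 = 19 days to March 31 -> 261 left
April 2086 has 30 days -> 231 left
May 2086 has 31 days -> 200 left
June 2086 has 30 days -> 170 left
July 2086 has 31 days -> 139 left
August 2086 has 31 days -> 108 left
September 2086 has 30 days -> 78 left
October 2086 has 31 days -> 47 left
November 2086 has 30 days -> 17 left
December 2086: 17 <= 31 -> lands on December 17

Result: 2086-12-17


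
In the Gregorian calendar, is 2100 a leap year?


Gregorian leap year rule: divisible by 4, but not by 100, unless also by 400.
2100 is divisible by 100 but not 400 -> not a leap year

No


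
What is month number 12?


Month 12 of 12

December


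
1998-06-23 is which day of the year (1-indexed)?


Date: June 23, 1998
Days in months 1 through 5: 151
Plus 23 days in June

Day of year: 174


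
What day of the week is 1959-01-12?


Date: January 12, 1959
Anchor: Jan 1, 1959. With p = 1959 - 1 = 1958: (p + p//4 - p//100 + p//400) mod 7 = (1958 + 489 - 19 + 4) mod 7 = 2432 mod 7 = 3 -> Thursday (Mon=0 ... Sun=6)
Days into year = 12 - 1 = 11
Weekday index = (3 + 11) mod 7 = 0

Day of the week: Monday


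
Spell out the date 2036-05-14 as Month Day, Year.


ISO 2036-05-14 parses as year=2036, month=05, day=14
Month 5 -> May

May 14, 2036


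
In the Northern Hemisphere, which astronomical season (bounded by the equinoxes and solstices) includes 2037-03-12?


Date: March 12
Astronomical Winter (approx.; exact equinox/solstice day varies by year): December 21 to March 19
March 12 falls within the Winter window

Winter


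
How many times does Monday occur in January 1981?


January 1981 has 31 days
Anchor: Jan 1, 1981. With p = 1981 - 1 = 1980: (p + p//4 - p//100 + p//400) mod 7 = (1980 + 495 - 19 + 4) mod 7 = 2460 mod 7 = 3 -> Thursday (Mon=0 ... Sun=6)
January 1 is the anchor itself -> Thursday
First Monday is January 5
Mondays: 5, 12, 19, 26

4 Mondays


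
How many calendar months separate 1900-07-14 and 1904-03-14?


From July 1900 to March 1904
4 years * 12 = 48 months, minus 4 months = 44

44 months


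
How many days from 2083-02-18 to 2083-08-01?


From 2083-02-18 to 2083-08-01
2083-02-18: days before February = 31; day of year = 31 + 18 = 49
2083-08-01: days before August = 31 + 28 + 31 + 30 + 31 + 30 + 31 = 212 (2083 is not a leap year); day of year = 212 + 1 = 213
Same year: 213 - 49 = 164

164 days


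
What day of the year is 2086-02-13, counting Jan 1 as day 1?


Date: February 13, 2086
Days in months 1 through 1: 31
Plus 13 days in February

Day of year: 44


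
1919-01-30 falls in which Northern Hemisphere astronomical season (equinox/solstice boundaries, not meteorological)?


Date: January 30
Astronomical Winter (approx.; exact equinox/solstice day varies by year): December 21 to March 19
January 30 falls within the Winter window

Winter


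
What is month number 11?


Month 11 of 12

November


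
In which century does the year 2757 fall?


Century = (year - 1) // 100 + 1
= (2757 - 1) // 100 + 1
= 2756 // 100 + 1
= 27 + 1

28th century


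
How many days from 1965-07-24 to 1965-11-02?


From 1965-07-24 to 1965-11-02
1965-07-24: days before July = 31 + 28 + 31 + 30 + 31 + 30 = 181 (1965 is not a leap year); day of year = 181 + 24 = 205
1965-11-02: days before November = 31 + 28 + 31 + 30 + 31 + 30 + 31 + 31 + 30 + 31 = 304 (1965 is not a leap year); day of year = 304 + 2 = 306
Same year: 306 - 205 = 101

101 days


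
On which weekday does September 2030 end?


September 2030 has 30 days
Anchor: Jan 1, 2030. With p = 2030 - 1 = 2029: (p + p//4 - p//100 + p//400) mod 7 = (2029 + 507 - 20 + 5) mod 7 = 2521 mod 7 = 1 -> Tuesday (Mon=0 ... Sun=6)
Days before September (Jan-Aug): 243; September 1 index = (1 + 243) mod 7 = 6 -> Sunday
Last day offset: 30 - 1 = 29 days
Weekday index = (6 + 29) mod 7 = 0

Monday, September 30


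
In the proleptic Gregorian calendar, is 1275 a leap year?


Gregorian leap year rule: divisible by 4, but not by 100, unless also by 400.
1275 is not divisible by 4 -> not a leap year

No


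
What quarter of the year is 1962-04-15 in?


Month: April (month 4)
Q1: Jan-Mar, Q2: Apr-Jun, Q3: Jul-Sep, Q4: Oct-Dec

Q2


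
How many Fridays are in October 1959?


October 1959 has 31 days
Anchor: Jan 1, 1959. With p = 1959 - 1 = 1958: (p + p//4 - p//100 + p//400) mod 7 = (1958 + 489 - 19 + 4) mod 7 = 2432 mod 7 = 3 -> Thursday (Mon=0 ... Sun=6)
Days before October (Jan-Sep): 273; October 1 index = (3 + 273) mod 7 = 3 -> Thursday
First Friday is October 2
Fridays: 2, 9, 16, 23, 30

5 Fridays


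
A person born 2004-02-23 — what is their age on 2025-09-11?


Birth: 2004-02-23
Reference: 2025-09-11
Year difference: 2025 - 2004 = 21

21 years old


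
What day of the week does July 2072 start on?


Target: July 1, 2072
Anchor: Jan 1, 2072. With p = 2072 - 1 = 2071: (p + p//4 - p//100 + p//400) mod 7 = (2071 + 517 - 20 + 5) mod 7 = 2573 mod 7 = 4 -> Friday (Mon=0 ... Sun=6)
Days before July (Jan-Jun): 182 days
Weekday index = (4 + 182) mod 7 = 4

Friday


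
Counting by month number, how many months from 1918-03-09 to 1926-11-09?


From March 1918 to November 1926
8 years * 12 = 96 months, plus 8 months = 104

104 months


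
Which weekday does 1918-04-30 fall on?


Date: April 30, 1918
Anchor: Jan 1, 1918. With p = 1918 - 1 = 1917: (p + p//4 - p//100 + p//400) mod 7 = (1917 + 479 - 19 + 4) mod 7 = 2381 mod 7 = 1 -> Tuesday (Mon=0 ... Sun=6)
Days before April (Jan-Mar): 90; offset = 90 + 30 - 1 = 119
Weekday index = (1 + 119) mod 7 = 1

Day of the week: Tuesday


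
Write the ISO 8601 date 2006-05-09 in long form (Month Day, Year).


ISO 2006-05-09 parses as year=2006, month=05, day=09
Month 5 -> May

May 9, 2006


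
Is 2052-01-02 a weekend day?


Anchor: Jan 1, 2052. With p = 2052 - 1 = 2051: (p + p//4 - p//100 + p//400) mod 7 = (2051 + 512 - 20 + 5) mod 7 = 2548 mod 7 = 0 -> Monday (Mon=0 ... Sun=6)
Day of year: 2; offset = 1
Weekday index = (0 + 1) mod 7 = 1 -> Tuesday
Weekend days: Saturday, Sunday

No


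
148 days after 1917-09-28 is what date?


Start: 1917-09-28, add 148 days
September 1917 has 30 days: 30 - 28 = 2 days to September 30 -> 146 left
October 1917 has 31 days -> 115 left
November 1917 has 30 days -> 85 left
December 1917 has 31 days -> 54 left
January 1918 has 31 days -> 23 left
February 1918: 23 <= 28 -> lands on February 23

Result: 1918-02-23


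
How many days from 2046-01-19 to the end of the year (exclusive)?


Day of year: 19 of 365
Remaining = 365 - 19

346 days


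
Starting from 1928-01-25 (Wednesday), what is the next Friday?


Current: Wednesday
Target: Friday
Days ahead: 2

Next Friday: 1928-01-27


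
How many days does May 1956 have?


May 1956

31 days


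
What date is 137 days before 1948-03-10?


Start: 1948-03-10, subtract 137 days
Back 10 days from March 10 reaches February 29, 1948 -> 127 left
February 1948 has 29 days -> back to January 31, 1948 -> 98 left
January 1948 has 31 days -> back to December 31, 1947 -> 67 left
December 1947 has 31 days -> back to November 30, 1947 -> 36 left
November 1947 has 30 days -> back to October 31, 1947 -> 6 left
October 1947: 31 - 6 = 25 -> lands on October 25

Result: 1947-10-25


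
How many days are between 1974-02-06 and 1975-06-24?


From 1974-02-06 to 1975-06-24
1974-02-06: days before February = 31; day of year = 31 + 6 = 37
1975-06-24: days before June = 31 + 28 + 31 + 30 + 31 = 151 (1975 is not a leap year); day of year = 151 + 24 = 175
Rest of 1974: 365 - 37 = 328
Total = 328 + 175 = 503

503 days


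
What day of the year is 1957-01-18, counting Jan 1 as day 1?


Date: January 18, 1957
No months before January
Plus 18 days in January

Day of year: 18


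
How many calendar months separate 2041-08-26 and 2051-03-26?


From August 2041 to March 2051
10 years * 12 = 120 months, minus 5 months = 115

115 months


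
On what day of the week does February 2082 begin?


Target: February 1, 2082
Anchor: Jan 1, 2082. With p = 2082 - 1 = 2081: (p + p//4 - p//100 + p//400) mod 7 = (2081 + 520 - 20 + 5) mod 7 = 2586 mod 7 = 3 -> Thursday (Mon=0 ... Sun=6)
Days before February (Jan): 31 days
Weekday index = (3 + 31) mod 7 = 6

Sunday


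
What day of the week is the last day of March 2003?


March 2003 has 31 days
Anchor: Jan 1, 2003. With p = 2003 - 1 = 2002: (p + p//4 - p//100 + p//400) mod 7 = (2002 + 500 - 20 + 5) mod 7 = 2487 mod 7 = 2 -> Wednesday (Mon=0 ... Sun=6)
Days before March (Jan-Feb): 59; March 1 index = (2 + 59) mod 7 = 5 -> Saturday
Last day offset: 31 - 1 = 30 days
Weekday index = (5 + 30) mod 7 = 0

Monday, March 31


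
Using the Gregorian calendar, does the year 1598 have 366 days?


Gregorian leap year rule: divisible by 4, but not by 100, unless also by 400.
1598 is not divisible by 4 -> not a leap year

No


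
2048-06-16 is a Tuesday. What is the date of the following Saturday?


Current: Tuesday
Target: Saturday
Days ahead: 4

Next Saturday: 2048-06-20


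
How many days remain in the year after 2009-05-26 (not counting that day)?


Day of year: 146 of 365
Remaining = 365 - 146

219 days


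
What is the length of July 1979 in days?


July 1979

31 days


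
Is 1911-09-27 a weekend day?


Anchor: Jan 1, 1911. With p = 1911 - 1 = 1910: (p + p//4 - p//100 + p//400) mod 7 = (1910 + 477 - 19 + 4) mod 7 = 2372 mod 7 = 6 -> Sunday (Mon=0 ... Sun=6)
Day of year: 270; offset = 269
Weekday index = (6 + 269) mod 7 = 2 -> Wednesday
Weekend days: Saturday, Sunday

No


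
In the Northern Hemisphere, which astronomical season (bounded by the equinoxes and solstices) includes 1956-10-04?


Date: October 4
Astronomical Autumn (approx.; exact equinox/solstice day varies by year): September 22 to December 20
October 4 falls within the Autumn window

Autumn


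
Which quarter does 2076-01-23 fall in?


Month: January (month 1)
Q1: Jan-Mar, Q2: Apr-Jun, Q3: Jul-Sep, Q4: Oct-Dec

Q1


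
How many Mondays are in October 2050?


October 2050 has 31 days
Anchor: Jan 1, 2050. With p = 2050 - 1 = 2049: (p + p//4 - p//100 + p//400) mod 7 = (2049 + 512 - 20 + 5) mod 7 = 2546 mod 7 = 5 -> Saturday (Mon=0 ... Sun=6)
Days before October (Jan-Sep): 273; October 1 index = (5 + 273) mod 7 = 5 -> Saturday
First Monday is October 3
Mondays: 3, 10, 17, 24, 31

5 Mondays


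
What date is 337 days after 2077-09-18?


Start: 2077-09-18, add 337 days
September 2077 has 30 days: 30 - 18 = 12 days to September 30 -> 325 left
October 2077 has 31 days -> 294 left
November 2077 has 30 days -> 264 left
December 2077 has 31 days -> 233 left
January 2078 has 31 days -> 202 left
February 2078 has 28 days -> 174 left
March 2078 has 31 days -> 143 left
April 2078 has 30 days -> 113 left
May 2078 has 31 days -> 82 left
June 2078 has 30 days -> 52 left
July 2078 has 31 days -> 21 left
August 2078: 21 <= 31 -> lands on August 21

Result: 2078-08-21


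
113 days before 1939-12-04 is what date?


Start: 1939-12-04, subtract 113 days
Back 4 days from December 4 reaches November 30, 1939 -> 109 left
November 1939 has 30 days -> back to October 31, 1939 -> 79 left
October 1939 has 31 days -> back to September 30, 1939 -> 48 left
September 1939 has 30 days -> back to August 31, 1939 -> 18 left
August 1939: 31 - 18 = 13 -> lands on August 13

Result: 1939-08-13


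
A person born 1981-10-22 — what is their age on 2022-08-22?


Birth: 1981-10-22
Reference: 2022-08-22
Year difference: 2022 - 1981 = 41
Birthday not yet reached in 2022, subtract 1

40 years old


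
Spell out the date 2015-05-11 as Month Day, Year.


ISO 2015-05-11 parses as year=2015, month=05, day=11
Month 5 -> May

May 11, 2015


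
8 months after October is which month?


October is month 10
10 + 8 = 18; wrap: 18 - 12 = 6

June


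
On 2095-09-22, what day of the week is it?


Date: September 22, 2095
Anchor: Jan 1, 2095. With p = 2095 - 1 = 2094: (p + p//4 - p//100 + p//400) mod 7 = (2094 + 523 - 20 + 5) mod 7 = 2602 mod 7 = 5 -> Saturday (Mon=0 ... Sun=6)
Days before September (Jan-Aug): 243; offset = 243 + 22 - 1 = 264
Weekday index = (5 + 264) mod 7 = 3

Day of the week: Thursday


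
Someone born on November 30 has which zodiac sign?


Date: November 30
Conventional tropical zodiac dates: Sagittarius from November 22 onward; Capricorn starts December 22
November 30 falls within the Sagittarius range

Sagittarius


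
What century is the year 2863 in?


Century = (year - 1) // 100 + 1
= (2863 - 1) // 100 + 1
= 2862 // 100 + 1
= 28 + 1

29th century


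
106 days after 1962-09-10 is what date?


Start: 1962-09-10, add 106 days
September 1962 has 30 days: 30 - 10 = 20 days to September 30 -> 86 left
October 1962 has 31 days -> 55 left
November 1962 has 30 days -> 25 left
December 1962: 25 <= 31 -> lands on December 25

Result: 1962-12-25


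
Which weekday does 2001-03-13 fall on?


Date: March 13, 2001
Anchor: Jan 1, 2001. With p = 2001 - 1 = 2000: (p + p//4 - p//100 + p//400) mod 7 = (2000 + 500 - 20 + 5) mod 7 = 2485 mod 7 = 0 -> Monday (Mon=0 ... Sun=6)
Days before March (Jan-Feb): 59; offset = 59 + 13 - 1 = 71
Weekday index = (0 + 71) mod 7 = 1

Day of the week: Tuesday


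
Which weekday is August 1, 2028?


Target: August 1, 2028
Anchor: Jan 1, 2028. With p = 2028 - 1 = 2027: (p + p//4 - p//100 + p//400) mod 7 = (2027 + 506 - 20 + 5) mod 7 = 2518 mod 7 = 5 -> Saturday (Mon=0 ... Sun=6)
Days before August (Jan-Jul): 213 days
Weekday index = (5 + 213) mod 7 = 1

Tuesday


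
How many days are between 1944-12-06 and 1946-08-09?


From 1944-12-06 to 1946-08-09
1944-12-06: days before December = 31 + 29 + 31 + 30 + 31 + 30 + 31 + 31 + 30 + 31 + 30 = 335 (1944 is a leap year); day of year = 335 + 6 = 341
1946-08-09: days before August = 31 + 28 + 31 + 30 + 31 + 30 + 31 = 212 (1946 is not a leap year); day of year = 212 + 9 = 221
Rest of 1944: 366 - 341 = 25
Full years 1945 (365): 365
Total = 25 + 365 + 221 = 611

611 days


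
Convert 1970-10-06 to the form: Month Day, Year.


ISO 1970-10-06 parses as year=1970, month=10, day=06
Month 10 -> October

October 6, 1970


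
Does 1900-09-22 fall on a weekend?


Anchor: Jan 1, 1900. With p = 1900 - 1 = 1899: (p + p//4 - p//100 + p//400) mod 7 = (1899 + 474 - 18 + 4) mod 7 = 2359 mod 7 = 0 -> Monday (Mon=0 ... Sun=6)
Day of year: 265; offset = 264
Weekday index = (0 + 264) mod 7 = 5 -> Saturday
Weekend days: Saturday, Sunday

Yes


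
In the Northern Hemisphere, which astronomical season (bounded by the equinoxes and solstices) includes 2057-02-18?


Date: February 18
Astronomical Winter (approx.; exact equinox/solstice day varies by year): December 21 to March 19
February 18 falls within the Winter window

Winter


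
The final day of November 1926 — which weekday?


November 1926 has 30 days
Anchor: Jan 1, 1926. With p = 1926 - 1 = 1925: (p + p//4 - p//100 + p//400) mod 7 = (1925 + 481 - 19 + 4) mod 7 = 2391 mod 7 = 4 -> Friday (Mon=0 ... Sun=6)
Days before November (Jan-Oct): 304; November 1 index = (4 + 304) mod 7 = 0 -> Monday
Last day offset: 30 - 1 = 29 days
Weekday index = (0 + 29) mod 7 = 1

Tuesday, November 30


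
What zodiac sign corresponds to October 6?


Date: October 6
Conventional tropical zodiac dates: Libra from September 23 onward; Scorpio starts October 23
October 6 falls within the Libra range

Libra


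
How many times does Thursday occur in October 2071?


October 2071 has 31 days
Anchor: Jan 1, 2071. With p = 2071 - 1 = 2070: (p + p//4 - p//100 + p//400) mod 7 = (2070 + 517 - 20 + 5) mod 7 = 2572 mod 7 = 3 -> Thursday (Mon=0 ... Sun=6)
Days before October (Jan-Sep): 273; October 1 index = (3 + 273) mod 7 = 3 -> Thursday
First Thursday is October 1
Thursdays: 1, 8, 15, 22, 29

5 Thursdays


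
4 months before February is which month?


February is month 2
2 - 4 = -2; wrap: -2 + 12 = 10

October


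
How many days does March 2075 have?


March 2075

31 days


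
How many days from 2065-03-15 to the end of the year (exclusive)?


Day of year: 74 of 365
Remaining = 365 - 74

291 days


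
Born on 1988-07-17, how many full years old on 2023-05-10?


Birth: 1988-07-17
Reference: 2023-05-10
Year difference: 2023 - 1988 = 35
Birthday not yet reached in 2023, subtract 1

34 years old


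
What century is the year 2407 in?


Century = (year - 1) // 100 + 1
= (2407 - 1) // 100 + 1
= 2406 // 100 + 1
= 24 + 1

25th century


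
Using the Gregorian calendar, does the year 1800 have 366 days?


Gregorian leap year rule: divisible by 4, but not by 100, unless also by 400.
1800 is divisible by 100 but not 400 -> not a leap year

No


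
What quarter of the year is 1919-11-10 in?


Month: November (month 11)
Q1: Jan-Mar, Q2: Apr-Jun, Q3: Jul-Sep, Q4: Oct-Dec

Q4


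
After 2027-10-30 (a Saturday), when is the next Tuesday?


Current: Saturday
Target: Tuesday
Days ahead: 3

Next Tuesday: 2027-11-02


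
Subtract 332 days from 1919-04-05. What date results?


Start: 1919-04-05, subtract 332 days
Back 5 days from April 5 reaches March 31, 1919 -> 327 left
March 1919 has 31 days -> back to February 28, 1919 -> 296 left
February 1919 has 28 days -> back to January 31, 1919 -> 268 left
January 1919 has 31 days -> back to December 31, 1918 -> 237 left
December 1918 has 31 days -> back to November 30, 1918 -> 206 left
November 1918 has 30 days -> back to October 31, 1918 -> 176 left
October 1918 has 31 days -> back to September 30, 1918 -> 145 left
September 1918 has 30 days -> back to August 31, 1918 -> 115 left
August 1918 has 31 days -> back to July 31, 1918 -> 84 left
July 1918 has 31 days -> back to June 30, 1918 -> 53 left
June 1918 has 30 days -> back to May 31, 1918 -> 23 left
May 1918: 31 - 23 = 8 -> lands on May 8

Result: 1918-05-08


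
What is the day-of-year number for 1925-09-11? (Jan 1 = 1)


Date: September 11, 1925
Days in months 1 through 8: 243
Plus 11 days in September

Day of year: 254


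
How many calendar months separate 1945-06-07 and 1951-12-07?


From June 1945 to December 1951
6 years * 12 = 72 months, plus 6 months = 78

78 months


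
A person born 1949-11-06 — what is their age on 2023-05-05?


Birth: 1949-11-06
Reference: 2023-05-05
Year difference: 2023 - 1949 = 74
Birthday not yet reached in 2023, subtract 1

73 years old


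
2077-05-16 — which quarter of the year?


Month: May (month 5)
Q1: Jan-Mar, Q2: Apr-Jun, Q3: Jul-Sep, Q4: Oct-Dec

Q2


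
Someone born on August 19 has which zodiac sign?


Date: August 19
Conventional tropical zodiac dates: Leo from July 23 onward; Virgo starts August 23
August 19 falls within the Leo range

Leo


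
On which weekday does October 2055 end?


October 2055 has 31 days
Anchor: Jan 1, 2055. With p = 2055 - 1 = 2054: (p + p//4 - p//100 + p//400) mod 7 = (2054 + 513 - 20 + 5) mod 7 = 2552 mod 7 = 4 -> Friday (Mon=0 ... Sun=6)
Days before October (Jan-Sep): 273; October 1 index = (4 + 273) mod 7 = 4 -> Friday
Last day offset: 31 - 1 = 30 days
Weekday index = (4 + 30) mod 7 = 6

Sunday, October 31


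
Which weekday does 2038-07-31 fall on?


Date: July 31, 2038
Anchor: Jan 1, 2038. With p = 2038 - 1 = 2037: (p + p//4 - p//100 + p//400) mod 7 = (2037 + 509 - 20 + 5) mod 7 = 2531 mod 7 = 4 -> Friday (Mon=0 ... Sun=6)
Days before July (Jan-Jun): 181; offset = 181 + 31 - 1 = 211
Weekday index = (4 + 211) mod 7 = 5

Day of the week: Saturday


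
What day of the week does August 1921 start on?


Target: August 1, 1921
Anchor: Jan 1, 1921. With p = 1921 - 1 = 1920: (p + p//4 - p//100 + p//400) mod 7 = (1920 + 480 - 19 + 4) mod 7 = 2385 mod 7 = 5 -> Saturday (Mon=0 ... Sun=6)
Days before August (Jan-Jul): 212 days
Weekday index = (5 + 212) mod 7 = 0

Monday


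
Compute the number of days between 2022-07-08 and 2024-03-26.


From 2022-07-08 to 2024-03-26
2022-07-08: days before July = 31 + 28 + 31 + 30 + 31 + 30 = 181 (2022 is not a leap year); day of year = 181 + 8 = 189
2024-03-26: days before March = 31 + 29 = 60 (2024 is a leap year); day of year = 60 + 26 = 86
Rest of 2022: 365 - 189 = 176
Full years 2023 (365): 365
Total = 176 + 365 + 86 = 627

627 days


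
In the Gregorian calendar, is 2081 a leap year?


Gregorian leap year rule: divisible by 4, but not by 100, unless also by 400.
2081 is not divisible by 4 -> not a leap year

No


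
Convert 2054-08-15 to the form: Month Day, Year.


ISO 2054-08-15 parses as year=2054, month=08, day=15
Month 8 -> August

August 15, 2054


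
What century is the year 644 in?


Century = (year - 1) // 100 + 1
= (644 - 1) // 100 + 1
= 643 // 100 + 1
= 6 + 1

7th century


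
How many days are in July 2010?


July 2010

31 days


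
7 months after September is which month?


September is month 9
9 + 7 = 16; wrap: 16 - 12 = 4

April


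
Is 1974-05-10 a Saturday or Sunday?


Anchor: Jan 1, 1974. With p = 1974 - 1 = 1973: (p + p//4 - p//100 + p//400) mod 7 = (1973 + 493 - 19 + 4) mod 7 = 2451 mod 7 = 1 -> Tuesday (Mon=0 ... Sun=6)
Day of year: 130; offset = 129
Weekday index = (1 + 129) mod 7 = 4 -> Friday
Weekend days: Saturday, Sunday

No


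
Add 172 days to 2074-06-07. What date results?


Start: 2074-06-07, add 172 days
June 2074 has 30 days: 30 - 7 = 23 days to June 30 -> 149 left
July 2074 has 31 days -> 118 left
August 2074 has 31 days -> 87 left
September 2074 has 30 days -> 57 left
October 2074 has 31 days -> 26 left
November 2074: 26 <= 30 -> lands on November 26

Result: 2074-11-26


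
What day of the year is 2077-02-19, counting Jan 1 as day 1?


Date: February 19, 2077
Days in months 1 through 1: 31
Plus 19 days in February

Day of year: 50


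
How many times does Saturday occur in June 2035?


June 2035 has 30 days
Anchor: Jan 1, 2035. With p = 2035 - 1 = 2034: (p + p//4 - p//100 + p//400) mod 7 = (2034 + 508 - 20 + 5) mod 7 = 2527 mod 7 = 0 -> Monday (Mon=0 ... Sun=6)
Days before June (Jan-May): 151; June 1 index = (0 + 151) mod 7 = 4 -> Friday
First Saturday is June 2
Saturdays: 2, 9, 16, 23, 30

5 Saturdays


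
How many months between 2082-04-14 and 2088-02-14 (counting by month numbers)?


From April 2082 to February 2088
6 years * 12 = 72 months, minus 2 months = 70

70 months


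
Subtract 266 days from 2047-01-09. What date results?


Start: 2047-01-09, subtract 266 days
Back 9 days from January 9 reaches December 31, 2046 -> 257 left
December 2046 has 31 days -> back to November 30, 2046 -> 226 left
November 2046 has 30 days -> back to October 31, 2046 -> 196 left
October 2046 has 31 days -> back to September 30, 2046 -> 165 left
September 2046 has 30 days -> back to August 31, 2046 -> 135 left
August 2046 has 31 days -> back to July 31, 2046 -> 104 left
July 2046 has 31 days -> back to June 30, 2046 -> 73 left
June 2046 has 30 days -> back to May 31, 2046 -> 43 left
May 2046 has 31 days -> back to April 30, 2046 -> 12 left
April 2046: 30 - 12 = 18 -> lands on April 18

Result: 2046-04-18


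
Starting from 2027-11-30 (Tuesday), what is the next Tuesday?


Current: Tuesday
Target: Tuesday
Days ahead: 7

Next Tuesday: 2027-12-07


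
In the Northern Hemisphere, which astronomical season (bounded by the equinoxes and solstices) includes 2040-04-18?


Date: April 18
Astronomical Spring (approx.; exact equinox/solstice day varies by year): March 20 to June 20
April 18 falls within the Spring window

Spring


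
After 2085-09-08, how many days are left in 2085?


Day of year: 251 of 365
Remaining = 365 - 251

114 days


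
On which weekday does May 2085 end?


May 2085 has 31 days
Anchor: Jan 1, 2085. With p = 2085 - 1 = 2084: (p + p//4 - p//100 + p//400) mod 7 = (2084 + 521 - 20 + 5) mod 7 = 2590 mod 7 = 0 -> Monday (Mon=0 ... Sun=6)
Days before May (Jan-Apr): 120; May 1 index = (0 + 120) mod 7 = 1 -> Tuesday
Last day offset: 31 - 1 = 30 days
Weekday index = (1 + 30) mod 7 = 3

Thursday, May 31


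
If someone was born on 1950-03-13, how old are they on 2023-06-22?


Birth: 1950-03-13
Reference: 2023-06-22
Year difference: 2023 - 1950 = 73

73 years old


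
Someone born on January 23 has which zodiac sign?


Date: January 23
Conventional tropical zodiac dates: Aquarius from January 20 onward; Pisces starts February 19
January 23 falls within the Aquarius range

Aquarius


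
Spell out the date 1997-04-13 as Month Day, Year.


ISO 1997-04-13 parses as year=1997, month=04, day=13
Month 4 -> April

April 13, 1997


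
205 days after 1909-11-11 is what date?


Start: 1909-11-11, add 205 days
November 1909 has 30 days: 30 - 11 = 19 days to November 30 -> 186 left
December 1909 has 31 days -> 155 left
January 1910 has 31 days -> 124 left
February 1910 has 28 days -> 96 left
March 1910 has 31 days -> 65 left
April 1910 has 30 days -> 35 left
May 1910 has 31 days -> 4 left
June 1910: 4 <= 30 -> lands on June 4

Result: 1910-06-04


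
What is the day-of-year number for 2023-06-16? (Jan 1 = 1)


Date: June 16, 2023
Days in months 1 through 5: 151
Plus 16 days in June

Day of year: 167


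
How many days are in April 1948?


April 1948

30 days


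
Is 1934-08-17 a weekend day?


Anchor: Jan 1, 1934. With p = 1934 - 1 = 1933: (p + p//4 - p//100 + p//400) mod 7 = (1933 + 483 - 19 + 4) mod 7 = 2401 mod 7 = 0 -> Monday (Mon=0 ... Sun=6)
Day of year: 229; offset = 228
Weekday index = (0 + 228) mod 7 = 4 -> Friday
Weekend days: Saturday, Sunday

No
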